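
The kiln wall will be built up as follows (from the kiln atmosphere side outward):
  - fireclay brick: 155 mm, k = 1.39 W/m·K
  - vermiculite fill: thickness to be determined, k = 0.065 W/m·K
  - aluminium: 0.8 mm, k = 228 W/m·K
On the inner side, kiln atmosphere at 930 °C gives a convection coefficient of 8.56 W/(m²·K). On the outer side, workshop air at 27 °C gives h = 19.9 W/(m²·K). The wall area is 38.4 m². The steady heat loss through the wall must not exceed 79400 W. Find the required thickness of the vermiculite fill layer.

Model the wall as resistances in series:
R_inner film = 1/(h_i·A) = 1/(8.56×38.4) = 0.003042 K/W
R_fireclay brick = L/(kA) = 0.155/(1.39×38.4) = 0.002904 K/W
R_aluminium = L/(kA) = 0.0008/(228×38.4) = 9.137×10^-8 K/W
R_outer film = 1/(h_o·A) = 1/(19.9×38.4) = 0.001309 K/W
Sum of the known resistances R_other = 0.007255 K/W
Required total resistance R_tot = ΔT/Q_allow = 903/79400 = 0.01137 K/W
R_vermiculite fill = R_tot − R_other = 0.004118 K/W
L = R·k·A = 0.004118×0.065×38.4

L ≈ 10.3 mm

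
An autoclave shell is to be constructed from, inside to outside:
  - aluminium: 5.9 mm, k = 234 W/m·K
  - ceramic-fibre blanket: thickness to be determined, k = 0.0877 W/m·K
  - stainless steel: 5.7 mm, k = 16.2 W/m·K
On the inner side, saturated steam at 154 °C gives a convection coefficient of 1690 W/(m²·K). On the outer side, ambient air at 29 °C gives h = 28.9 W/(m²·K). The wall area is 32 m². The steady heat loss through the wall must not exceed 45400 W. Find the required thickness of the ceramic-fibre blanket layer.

Using the resistance-network approach (series):
R_inner film = 1/(h_i·A) = 1/(1690×32) = 1.849×10^-5 K/W
R_aluminium = L/(kA) = 0.0059/(234×32) = 7.879×10^-7 K/W
R_stainless steel = L/(kA) = 0.0057/(16.2×32) = 1.1×10^-5 K/W
R_outer film = 1/(h_o·A) = 1/(28.9×32) = 0.001081 K/W
Sum of the known resistances R_other = 0.001112 K/W
Required total resistance R_tot = ΔT/Q_allow = 125/45400 = 0.002753 K/W
R_ceramic-fibre blanket = R_tot − R_other = 0.001642 K/W
L = R·k·A = 0.001642×0.0877×32

L ≈ 4.61 mm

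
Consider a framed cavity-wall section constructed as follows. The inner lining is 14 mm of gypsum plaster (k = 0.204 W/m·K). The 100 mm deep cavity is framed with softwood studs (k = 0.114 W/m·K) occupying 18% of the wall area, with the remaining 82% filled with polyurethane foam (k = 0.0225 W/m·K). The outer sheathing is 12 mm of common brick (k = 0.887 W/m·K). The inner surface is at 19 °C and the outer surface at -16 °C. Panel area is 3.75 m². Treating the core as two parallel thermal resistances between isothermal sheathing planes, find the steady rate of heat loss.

Sheathing layers in series; stud and cavity paths in parallel between them.
R_inner = 0.014/(0.204×3.75) = 0.0183 K/W
R_stud  = 0.1/(0.114×0.18×3.75) = 1.3 K/W
R_cav   = 0.1/(0.0225×0.82×3.75) = 1.445 K/W
1/R_core = 1/R_stud + 1/R_cav → R_core = 0.6843 K/W
R_outer = 0.012/(0.887×3.75) = 0.003608 K/W
R_total = 0.7062 K/W
Q = ΔT/R_total = 35/0.7062

Q ≈ 49.6 W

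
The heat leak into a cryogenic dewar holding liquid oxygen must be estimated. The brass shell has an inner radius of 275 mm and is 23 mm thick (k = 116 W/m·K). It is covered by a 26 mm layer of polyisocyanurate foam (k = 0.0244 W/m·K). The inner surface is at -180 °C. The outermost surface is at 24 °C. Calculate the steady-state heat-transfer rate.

Q ≈ 232 W

Each spherical layer contributes R = (1/r_i − 1/r_o)/(4πk):
R_brass shell = (1/0.275 − 1/0.298)/(4π×116) = 1.925×10^-4 K/W
R_polyisocyanurate foam = (1/0.298 − 1/0.324)/(4π×0.0244) = 0.8782 K/W
R_total = 0.8784 K/W
Q = ΔT/R_total = 204/0.8784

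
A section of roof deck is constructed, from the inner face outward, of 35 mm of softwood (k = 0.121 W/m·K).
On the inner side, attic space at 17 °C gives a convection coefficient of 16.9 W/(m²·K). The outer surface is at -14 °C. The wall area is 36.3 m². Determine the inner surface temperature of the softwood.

Treating each layer as a thermal resistance in series:
R_inner film = 1/(h_i·A) = 1/(16.9×36.3) = 0.00163 K/W
R_softwood = L/(kA) = 0.035/(0.121×36.3) = 0.007968 K/W
R_total = 0.009599 K/W;  Q = ΔT/R_total = 31/0.009599 = 3230 W
T_interface = T_inner − Q·ΣR(inner→interface) = 17 − 3230×0.00163

T ≈ 11.7 °C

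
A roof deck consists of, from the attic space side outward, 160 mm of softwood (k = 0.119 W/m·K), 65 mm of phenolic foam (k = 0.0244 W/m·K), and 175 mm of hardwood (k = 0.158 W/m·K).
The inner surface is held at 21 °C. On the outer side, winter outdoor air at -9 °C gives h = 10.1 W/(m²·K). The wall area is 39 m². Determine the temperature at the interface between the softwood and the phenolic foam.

T ≈ 13.3 °C

Treating each layer as a thermal resistance in series:
R_softwood = L/(kA) = 0.16/(0.119×39) = 0.03448 K/W
R_phenolic foam = L/(kA) = 0.065/(0.0244×39) = 0.06831 K/W
R_hardwood = L/(kA) = 0.175/(0.158×39) = 0.0284 K/W
R_outer film = 1/(h_o·A) = 1/(10.1×39) = 0.002539 K/W
R_total = 0.1337 K/W;  Q = ΔT/R_total = 30/0.1337 = 224.3 W
T_interface = T_inner − Q·ΣR(inner→interface) = 21 − 224×0.03448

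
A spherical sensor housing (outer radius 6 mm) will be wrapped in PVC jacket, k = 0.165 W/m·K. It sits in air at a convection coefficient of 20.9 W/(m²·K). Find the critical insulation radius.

r_cr ≈ 15.8 mm

For a sphere r_cr = 2k/h = 2×0.165/20.9
r_cr = 15.8 mm; since the bare radius (6 mm) is below r_cr, adding a thin layer of insulation will *increase* heat loss.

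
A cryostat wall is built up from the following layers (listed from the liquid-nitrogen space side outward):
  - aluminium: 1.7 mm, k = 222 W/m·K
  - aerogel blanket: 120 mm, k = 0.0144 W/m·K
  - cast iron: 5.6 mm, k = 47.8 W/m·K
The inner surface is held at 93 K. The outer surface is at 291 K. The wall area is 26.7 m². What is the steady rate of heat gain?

Q ≈ 634 W

Model the wall as resistances in series:
R_aluminium = L/(kA) = 0.0017/(222×26.7) = 2.868×10^-7 K/W
R_aerogel blanket = L/(kA) = 0.12/(0.0144×26.7) = 0.3121 K/W
R_cast iron = L/(kA) = 0.0056/(47.8×26.7) = 4.388×10^-6 K/W
R_total = 0.3121 K/W
Q = ΔT / R_total = 198 / 0.3121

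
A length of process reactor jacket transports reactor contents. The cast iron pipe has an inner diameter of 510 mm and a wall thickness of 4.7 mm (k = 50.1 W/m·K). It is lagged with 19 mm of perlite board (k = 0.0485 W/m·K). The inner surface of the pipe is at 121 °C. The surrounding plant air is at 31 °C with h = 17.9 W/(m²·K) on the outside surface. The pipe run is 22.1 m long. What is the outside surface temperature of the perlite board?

Per-layer cylindrical resistances, series-summed:
R_cast iron pipe wall = ln(259.7/255)/(2π×50.1×22.1) = 2.625×10^-6 K/W
R_perlite board = ln(278.7/259.7)/(2π×0.0485×22.1) = 0.01048 K/W
R_outer film = 1/(h_o·2πr_oL) = 1/(17.9×2π×0.2787×22.1) = 0.001444 K/W
R_total = 0.01193 K/W
Q = ΔT/R_total = 90/0.01193
Q = 7540 W
T_interface = T_inner − Q·ΣR(inner→interface) = 121 − 7540×0.01049

T ≈ 41.9 °C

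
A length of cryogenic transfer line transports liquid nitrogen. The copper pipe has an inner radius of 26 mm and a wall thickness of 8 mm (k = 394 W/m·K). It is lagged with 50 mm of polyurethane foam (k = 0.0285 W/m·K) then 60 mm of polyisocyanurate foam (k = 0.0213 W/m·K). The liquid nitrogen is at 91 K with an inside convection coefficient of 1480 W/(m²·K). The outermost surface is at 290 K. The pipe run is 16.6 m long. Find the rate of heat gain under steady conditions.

Radial resistances (cylindrical: R_cond = ln(r_o/r_i)/(2πkL), R_conv = 1/(h·2πrL)):
R_inner film = 1/(h_i·2πr₁L) = 1/(1480×2π×0.026×16.6) = 2.492×10^-4 K/W
R_copper pipe wall = ln(34/26)/(2π×394×16.6) = 6.528×10^-6 K/W
R_polyurethane foam = ln(84/34)/(2π×0.0285×16.6) = 0.3043 K/W
R_polyisocyanurate foam = ln(144/84)/(2π×0.0213×16.6) = 0.2426 K/W
R_total = 0.5471 K/W
Q = ΔT/R_total = 199/0.5471

Q ≈ 364 W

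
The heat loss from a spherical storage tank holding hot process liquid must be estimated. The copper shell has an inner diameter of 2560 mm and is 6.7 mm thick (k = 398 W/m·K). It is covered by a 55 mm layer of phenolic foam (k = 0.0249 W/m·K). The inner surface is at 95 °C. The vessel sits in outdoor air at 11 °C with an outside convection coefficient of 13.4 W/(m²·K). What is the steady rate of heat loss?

Each spherical layer contributes R = (1/r_i − 1/r_o)/(4πk):
R_copper shell = (1/1.28 − 1/1.2867)/(4π×398) = 8.134×10^-7 K/W
R_phenolic foam = (1/1.2867 − 1/1.3417)/(4π×0.0249) = 0.1018 K/W
R_outer film = 1/(h·4πr_o²) = 1/(13.4×4π×1.3417²) = 0.003299 K/W
R_total = 0.1051 K/W
Q = ΔT/R_total = 84/0.1051

Q ≈ 799 W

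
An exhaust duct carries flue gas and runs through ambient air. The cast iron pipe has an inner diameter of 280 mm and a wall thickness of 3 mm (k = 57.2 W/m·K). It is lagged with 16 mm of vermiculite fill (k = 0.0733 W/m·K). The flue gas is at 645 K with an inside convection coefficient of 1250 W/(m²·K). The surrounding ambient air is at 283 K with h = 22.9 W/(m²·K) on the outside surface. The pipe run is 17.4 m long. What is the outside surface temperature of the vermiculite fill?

Cylindrical conduction, so R = ln(r₂/r₁)/(2πkL) per layer, in series:
R_inner film = 1/(h_i·2πr₁L) = 1/(1250×2π×0.14×17.4) = 5.227×10^-5 K/W
R_cast iron pipe wall = ln(143/140)/(2π×57.2×17.4) = 3.39×10^-6 K/W
R_vermiculite fill = ln(159/143)/(2π×0.0733×17.4) = 0.01323 K/W
R_outer film = 1/(h_o·2πr_oL) = 1/(22.9×2π×0.159×17.4) = 0.002512 K/W
R_total = 0.0158 K/W
Q = ΔT/R_total = 362/0.0158
Q = 22900 W
T_interface = T_inner − Q·ΣR(inner→interface) = 645 − 22900×0.01329

T ≈ 341 K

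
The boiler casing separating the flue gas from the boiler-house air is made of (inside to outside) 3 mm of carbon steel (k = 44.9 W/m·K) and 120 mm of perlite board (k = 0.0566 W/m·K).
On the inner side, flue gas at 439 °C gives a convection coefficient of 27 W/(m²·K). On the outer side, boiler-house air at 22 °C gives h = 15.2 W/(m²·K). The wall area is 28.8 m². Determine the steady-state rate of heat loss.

Using the resistance-network approach (series):
R_inner film = 1/(h_i·A) = 1/(27×28.8) = 0.001286 K/W
R_carbon steel = L/(kA) = 0.003/(44.9×28.8) = 2.32×10^-6 K/W
R_perlite board = L/(kA) = 0.12/(0.0566×28.8) = 0.07362 K/W
R_outer film = 1/(h_o·A) = 1/(15.2×28.8) = 0.002284 K/W
R_total = 0.07719 K/W
Q = ΔT / R_total = 417 / 0.07719

Q ≈ 5400 W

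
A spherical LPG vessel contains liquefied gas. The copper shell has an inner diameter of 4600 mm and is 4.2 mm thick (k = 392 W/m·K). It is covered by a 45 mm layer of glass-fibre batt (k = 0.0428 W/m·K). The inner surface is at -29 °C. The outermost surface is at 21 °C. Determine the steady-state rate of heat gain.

Each spherical layer contributes R = (1/r_i − 1/r_o)/(4πk):
R_copper shell = (1/2.3 − 1/2.3042)/(4π×392) = 1.609×10^-7 K/W
R_glass-fibre batt = (1/2.3042 − 1/2.3492)/(4π×0.0428) = 0.01546 K/W
R_total = 0.01546 K/W
Q = ΔT/R_total = 50/0.01546

Q ≈ 3230 W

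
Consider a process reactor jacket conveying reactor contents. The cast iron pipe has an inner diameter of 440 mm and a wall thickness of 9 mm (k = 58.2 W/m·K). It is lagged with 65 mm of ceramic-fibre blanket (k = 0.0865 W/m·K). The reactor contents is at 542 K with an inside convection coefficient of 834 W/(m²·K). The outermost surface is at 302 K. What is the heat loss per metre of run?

q′ ≈ 521 W/m

Treating each annulus and film as a series resistance:
R_inner film = 1/(h_i·2πr₁L) = 1/(834×2π×0.22×1) = 8.674×10^-4 K/W
R_cast iron pipe wall = ln(229/220)/(2π×58.2×1) = 1.096×10^-4 K/W
R_ceramic-fibre blanket = ln(294/229)/(2π×0.0865×1) = 0.4597 K/W
R_total = 0.4607 K/W
Q = ΔT/R_total = 240/0.4607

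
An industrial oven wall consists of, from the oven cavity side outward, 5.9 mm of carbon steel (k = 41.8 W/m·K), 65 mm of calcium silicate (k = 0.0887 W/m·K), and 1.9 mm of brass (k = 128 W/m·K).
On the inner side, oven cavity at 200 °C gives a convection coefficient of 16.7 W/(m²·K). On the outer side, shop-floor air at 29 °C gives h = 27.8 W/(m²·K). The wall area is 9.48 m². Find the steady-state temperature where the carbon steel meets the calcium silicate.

Using the resistance-network approach (series):
R_inner film = 1/(h_i·A) = 1/(16.7×9.48) = 0.006316 K/W
R_carbon steel = L/(kA) = 0.0059/(41.8×9.48) = 1.489×10^-5 K/W
R_calcium silicate = L/(kA) = 0.065/(0.0887×9.48) = 0.0773 K/W
R_brass = L/(kA) = 0.0019/(128×9.48) = 1.566×10^-6 K/W
R_outer film = 1/(h_o·A) = 1/(27.8×9.48) = 0.003794 K/W
R_total = 0.08743 K/W;  Q = ΔT/R_total = 171/0.08743 = 1956 W
T_interface = T_inner − Q·ΣR(inner→interface) = 200 − 1960×0.006331

T ≈ 188 °C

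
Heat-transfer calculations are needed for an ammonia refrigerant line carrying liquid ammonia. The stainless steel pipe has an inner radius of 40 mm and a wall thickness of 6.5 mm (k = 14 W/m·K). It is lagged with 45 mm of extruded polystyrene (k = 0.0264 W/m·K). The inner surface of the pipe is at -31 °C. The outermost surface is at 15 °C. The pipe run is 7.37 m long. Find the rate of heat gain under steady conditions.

Q ≈ 83 W

Cylindrical conduction, so R = ln(r₂/r₁)/(2πkL) per layer, in series:
R_stainless steel pipe wall = ln(46.5/40)/(2π×14×7.37) = 2.323×10^-4 K/W
R_extruded polystyrene = ln(91.5/46.5)/(2π×0.0264×7.37) = 0.5537 K/W
R_total = 0.5539 K/W
Q = ΔT/R_total = 46/0.5539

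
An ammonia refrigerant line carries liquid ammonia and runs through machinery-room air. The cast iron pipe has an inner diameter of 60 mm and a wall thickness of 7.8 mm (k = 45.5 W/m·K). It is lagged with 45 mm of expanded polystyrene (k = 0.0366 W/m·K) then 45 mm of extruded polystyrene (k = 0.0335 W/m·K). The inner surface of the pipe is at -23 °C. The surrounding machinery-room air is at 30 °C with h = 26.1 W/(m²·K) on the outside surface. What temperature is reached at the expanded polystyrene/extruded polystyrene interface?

T ≈ 9.74 °C

Treating each annulus and film as a series resistance:
R_cast iron pipe wall = ln(37.8/30)/(2π×45.5×1) = 8.084×10^-4 K/W
R_expanded polystyrene = ln(82.8/37.8)/(2π×0.0366×1) = 3.41 K/W
R_extruded polystyrene = ln(127.8/82.8)/(2π×0.0335×1) = 2.062 K/W
R_outer film = 1/(h_o·2πr_oL) = 1/(26.1×2π×0.1278×1) = 0.04771 K/W
R_total = 5.52 K/W
Q = ΔT/R_total = 53/5.52
Q = 9.6 W/m
T_interface = T_inner + Q·ΣR(inner→interface) = -23 + 9.6×3.411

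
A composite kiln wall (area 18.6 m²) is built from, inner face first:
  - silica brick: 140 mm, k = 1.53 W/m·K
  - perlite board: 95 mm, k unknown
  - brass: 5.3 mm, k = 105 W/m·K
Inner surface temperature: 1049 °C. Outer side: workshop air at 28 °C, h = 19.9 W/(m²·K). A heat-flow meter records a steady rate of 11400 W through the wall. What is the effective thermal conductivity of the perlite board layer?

Model the wall as resistances in series:
R_silica brick = L/(kA) = 0.14/(1.53×18.6) = 0.00492 K/W
R_brass = L/(kA) = 0.0053/(105×18.6) = 2.714×10^-6 K/W
R_outer film = 1/(h_o·A) = 1/(19.9×18.6) = 0.002702 K/W
Sum of known resistances R_other = 0.007624 K/W
Total R = ΔT/Q = 1021/11400 = 0.08956 K/W
R_perlite board = R_total − R_other = 0.08194 K/W
k = L/(R·A) = 0.095/(0.08194×18.6)

k ≈ 0.0623 W/(m·K)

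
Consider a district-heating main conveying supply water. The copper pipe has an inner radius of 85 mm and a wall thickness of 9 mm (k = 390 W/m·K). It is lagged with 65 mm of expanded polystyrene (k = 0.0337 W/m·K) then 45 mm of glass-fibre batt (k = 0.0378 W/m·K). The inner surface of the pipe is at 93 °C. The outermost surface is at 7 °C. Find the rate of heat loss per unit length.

Cylindrical conduction, so R = ln(r₂/r₁)/(2πkL) per layer, in series:
R_copper pipe wall = ln(94/85)/(2π×390×1) = 4.107×10^-5 K/W
R_expanded polystyrene = ln(159/94)/(2π×0.0337×1) = 2.482 K/W
R_glass-fibre batt = ln(204/159)/(2π×0.0378×1) = 1.049 K/W
R_total = 3.532 K/W
Q = ΔT/R_total = 86/3.532

q′ ≈ 24.4 W/m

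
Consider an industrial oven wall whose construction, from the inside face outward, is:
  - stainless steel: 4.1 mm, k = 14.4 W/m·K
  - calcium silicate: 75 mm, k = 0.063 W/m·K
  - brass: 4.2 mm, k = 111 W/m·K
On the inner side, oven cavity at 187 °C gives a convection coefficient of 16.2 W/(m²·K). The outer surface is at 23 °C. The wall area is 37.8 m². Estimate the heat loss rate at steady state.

Model the wall as resistances in series:
R_inner film = 1/(h_i·A) = 1/(16.2×37.8) = 0.001633 K/W
R_stainless steel = L/(kA) = 0.0041/(14.4×37.8) = 7.532×10^-6 K/W
R_calcium silicate = L/(kA) = 0.075/(0.063×37.8) = 0.03149 K/W
R_brass = L/(kA) = 0.0042/(111×37.8) = 1.001×10^-6 K/W
R_total = 0.03314 K/W
Q = ΔT / R_total = 164 / 0.03314

Q ≈ 4950 W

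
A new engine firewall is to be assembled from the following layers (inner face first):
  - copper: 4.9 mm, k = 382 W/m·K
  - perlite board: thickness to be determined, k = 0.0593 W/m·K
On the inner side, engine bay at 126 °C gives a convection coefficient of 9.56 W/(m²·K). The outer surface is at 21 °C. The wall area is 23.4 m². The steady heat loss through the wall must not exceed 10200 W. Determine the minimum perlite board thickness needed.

Model the wall as resistances in series:
R_inner film = 1/(h_i·A) = 1/(9.56×23.4) = 0.00447 K/W
R_copper = L/(kA) = 0.0049/(382×23.4) = 5.482×10^-7 K/W
Sum of the known resistances R_other = 0.004471 K/W
Required total resistance R_tot = ΔT/Q_allow = 105/10200 = 0.01029 K/W
R_perlite board = R_tot − R_other = 0.005823 K/W
L = R·k·A = 0.005823×0.0593×23.4

L ≈ 8.08 mm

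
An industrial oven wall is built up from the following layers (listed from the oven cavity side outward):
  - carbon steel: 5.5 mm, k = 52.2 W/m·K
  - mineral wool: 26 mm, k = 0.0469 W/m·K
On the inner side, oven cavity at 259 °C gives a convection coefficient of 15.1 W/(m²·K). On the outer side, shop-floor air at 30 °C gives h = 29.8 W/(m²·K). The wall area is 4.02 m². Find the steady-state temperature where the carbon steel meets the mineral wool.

T ≈ 236 °C

Using the resistance-network approach (series):
R_inner film = 1/(h_i·A) = 1/(15.1×4.02) = 0.01647 K/W
R_carbon steel = L/(kA) = 0.0055/(52.2×4.02) = 2.621×10^-5 K/W
R_mineral wool = L/(kA) = 0.026/(0.0469×4.02) = 0.1379 K/W
R_outer film = 1/(h_o·A) = 1/(29.8×4.02) = 0.008348 K/W
R_total = 0.1628 K/W;  Q = ΔT/R_total = 229/0.1628 = 1407 W
T_interface = T_inner − Q·ΣR(inner→interface) = 259 − 1410×0.0165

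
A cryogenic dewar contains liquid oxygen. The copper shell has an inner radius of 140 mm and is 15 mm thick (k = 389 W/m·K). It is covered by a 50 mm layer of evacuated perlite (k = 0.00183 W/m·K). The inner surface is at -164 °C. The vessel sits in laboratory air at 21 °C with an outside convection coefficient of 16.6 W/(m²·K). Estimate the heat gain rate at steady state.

Q ≈ 2.7 W

Radial (spherical) resistances in series:
R_copper shell = (1/0.14 − 1/0.155)/(4π×389) = 1.414×10^-4 K/W
R_evacuated perlite = (1/0.155 − 1/0.205)/(4π×0.00183) = 68.43 K/W
R_outer film = 1/(h·4πr_o²) = 1/(16.6×4π×0.205²) = 0.1141 K/W
R_total = 68.54 K/W
Q = ΔT/R_total = 185/68.54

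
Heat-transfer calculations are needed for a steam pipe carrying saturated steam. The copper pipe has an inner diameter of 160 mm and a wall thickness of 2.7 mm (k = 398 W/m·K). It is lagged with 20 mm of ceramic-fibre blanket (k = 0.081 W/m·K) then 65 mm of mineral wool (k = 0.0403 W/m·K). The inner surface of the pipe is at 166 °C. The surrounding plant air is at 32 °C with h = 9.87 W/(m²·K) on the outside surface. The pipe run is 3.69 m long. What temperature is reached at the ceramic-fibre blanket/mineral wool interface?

T ≈ 143 °C

For a radial system each layer contributes R = ln(r_out/r_in)/(2πkL); films add R = 1/(hA).
R_copper pipe wall = ln(82.7/80)/(2π×398×3.69) = 3.597×10^-6 K/W
R_ceramic-fibre blanket = ln(102.7/82.7)/(2π×0.081×3.69) = 0.1153 K/W
R_mineral wool = ln(167.7/102.7)/(2π×0.0403×3.69) = 0.5248 K/W
R_outer film = 1/(h_o·2πr_oL) = 1/(9.87×2π×0.1677×3.69) = 0.02606 K/W
R_total = 0.6662 K/W
Q = ΔT/R_total = 134/0.6662
Q = 201 W
T_interface = T_inner − Q·ΣR(inner→interface) = 166 − 201×0.1153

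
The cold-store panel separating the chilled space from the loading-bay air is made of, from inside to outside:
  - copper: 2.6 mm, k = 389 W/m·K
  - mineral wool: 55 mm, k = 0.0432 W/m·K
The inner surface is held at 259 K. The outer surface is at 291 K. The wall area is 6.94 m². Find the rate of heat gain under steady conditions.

Treating each layer as a thermal resistance in series:
R_copper = L/(kA) = 0.0026/(389×6.94) = 9.631×10^-7 K/W
R_mineral wool = L/(kA) = 0.055/(0.0432×6.94) = 0.1835 K/W
R_total = 0.1835 K/W
Q = ΔT / R_total = 32 / 0.1835

Q ≈ 174 W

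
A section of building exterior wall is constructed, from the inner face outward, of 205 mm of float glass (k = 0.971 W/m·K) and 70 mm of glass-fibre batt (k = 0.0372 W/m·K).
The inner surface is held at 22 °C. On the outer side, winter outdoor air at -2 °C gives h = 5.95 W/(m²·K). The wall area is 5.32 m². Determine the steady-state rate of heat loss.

Series thermal resistances:
R_float glass = L/(kA) = 0.205/(0.971×5.32) = 0.03968 K/W
R_glass-fibre batt = L/(kA) = 0.07/(0.0372×5.32) = 0.3537 K/W
R_outer film = 1/(h_o·A) = 1/(5.95×5.32) = 0.03159 K/W
R_total = 0.425 K/W
Q = ΔT / R_total = 24 / 0.425

Q ≈ 56.5 W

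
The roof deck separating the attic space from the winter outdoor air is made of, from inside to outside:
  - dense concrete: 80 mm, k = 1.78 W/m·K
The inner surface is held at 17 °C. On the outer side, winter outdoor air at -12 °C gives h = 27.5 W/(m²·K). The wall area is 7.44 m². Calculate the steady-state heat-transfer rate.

Series thermal resistances:
R_dense concrete = L/(kA) = 0.08/(1.78×7.44) = 0.006041 K/W
R_outer film = 1/(h_o·A) = 1/(27.5×7.44) = 0.004888 K/W
R_total = 0.01093 K/W
Q = ΔT / R_total = 29 / 0.01093

Q ≈ 2650 W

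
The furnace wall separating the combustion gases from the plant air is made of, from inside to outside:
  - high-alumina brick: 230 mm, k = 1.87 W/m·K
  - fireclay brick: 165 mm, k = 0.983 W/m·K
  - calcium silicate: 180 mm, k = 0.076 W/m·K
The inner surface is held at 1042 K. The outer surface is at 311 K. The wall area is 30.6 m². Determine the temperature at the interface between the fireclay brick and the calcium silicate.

Series thermal resistances:
R_high-alumina brick = L/(kA) = 0.23/(1.87×30.6) = 0.004019 K/W
R_fireclay brick = L/(kA) = 0.165/(0.983×30.6) = 0.005485 K/W
R_calcium silicate = L/(kA) = 0.18/(0.076×30.6) = 0.0774 K/W
R_total = 0.0869 K/W;  Q = ΔT/R_total = 731/0.0869 = 8412 W
T_interface = T_inner − Q·ΣR(inner→interface) = 1042 − 8410×0.009505

T ≈ 962 K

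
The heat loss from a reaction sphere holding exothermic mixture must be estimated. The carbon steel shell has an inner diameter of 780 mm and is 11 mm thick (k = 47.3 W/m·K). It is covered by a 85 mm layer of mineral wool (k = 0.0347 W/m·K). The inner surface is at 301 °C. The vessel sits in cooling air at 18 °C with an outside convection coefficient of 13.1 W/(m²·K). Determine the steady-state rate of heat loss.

Q ≈ 276 W

Each spherical layer contributes R = (1/r_i − 1/r_o)/(4πk):
R_carbon steel shell = (1/0.39 − 1/0.401)/(4π×47.3) = 1.183×10^-4 K/W
R_mineral wool = (1/0.401 − 1/0.486)/(4π×0.0347) = 1 K/W
R_outer film = 1/(h·4πr_o²) = 1/(13.1×4π×0.486²) = 0.02572 K/W
R_total = 1.026 K/W
Q = ΔT/R_total = 283/1.026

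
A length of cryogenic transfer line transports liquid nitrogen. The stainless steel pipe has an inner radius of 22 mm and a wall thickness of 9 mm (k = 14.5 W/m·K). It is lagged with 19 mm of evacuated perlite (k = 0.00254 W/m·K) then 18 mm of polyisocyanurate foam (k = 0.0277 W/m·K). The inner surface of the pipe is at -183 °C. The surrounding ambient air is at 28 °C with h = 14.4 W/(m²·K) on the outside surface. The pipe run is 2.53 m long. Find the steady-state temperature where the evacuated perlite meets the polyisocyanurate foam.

Cylindrical conduction, so R = ln(r₂/r₁)/(2πkL) per layer, in series:
R_stainless steel pipe wall = ln(31/22)/(2π×14.5×2.53) = 0.001488 K/W
R_evacuated perlite = ln(50/31)/(2π×0.00254×2.53) = 11.84 K/W
R_polyisocyanurate foam = ln(68/50)/(2π×0.0277×2.53) = 0.6983 K/W
R_outer film = 1/(h_o·2πr_oL) = 1/(14.4×2π×0.068×2.53) = 0.06424 K/W
R_total = 12.6 K/W
Q = ΔT/R_total = 211/12.6
Q = 16.7 W
T_interface = T_inner + Q·ΣR(inner→interface) = -183 + 16.7×11.84

T ≈ 15.2 °C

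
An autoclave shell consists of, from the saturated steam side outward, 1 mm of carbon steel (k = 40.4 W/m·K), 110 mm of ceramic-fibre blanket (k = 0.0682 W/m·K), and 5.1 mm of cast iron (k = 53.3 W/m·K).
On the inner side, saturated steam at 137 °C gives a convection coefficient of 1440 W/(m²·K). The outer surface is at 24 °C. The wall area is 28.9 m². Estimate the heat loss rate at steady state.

Series thermal resistances:
R_inner film = 1/(h_i·A) = 1/(1440×28.9) = 2.403×10^-5 K/W
R_carbon steel = L/(kA) = 0.001/(40.4×28.9) = 8.565×10^-7 K/W
R_ceramic-fibre blanket = L/(kA) = 0.11/(0.0682×28.9) = 0.05581 K/W
R_cast iron = L/(kA) = 0.0051/(53.3×28.9) = 3.311×10^-6 K/W
R_total = 0.05584 K/W
Q = ΔT / R_total = 113 / 0.05584

Q ≈ 2020 W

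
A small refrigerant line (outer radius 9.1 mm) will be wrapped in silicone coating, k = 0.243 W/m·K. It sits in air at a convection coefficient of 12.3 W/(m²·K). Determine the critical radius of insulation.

r_cr ≈ 19.8 mm

For a cylinder r_cr = k/h = 0.243/12.3
r_cr = 19.8 mm; since the bare radius (9.1 mm) is below r_cr, adding a thin layer of insulation will *increase* heat loss.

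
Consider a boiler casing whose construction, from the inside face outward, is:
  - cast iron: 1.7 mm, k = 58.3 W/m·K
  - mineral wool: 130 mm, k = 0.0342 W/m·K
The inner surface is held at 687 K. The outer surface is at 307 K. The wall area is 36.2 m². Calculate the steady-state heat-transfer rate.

Q ≈ 3620 W

Using the resistance-network approach (series):
R_cast iron = L/(kA) = 0.0017/(58.3×36.2) = 8.055×10^-7 K/W
R_mineral wool = L/(kA) = 0.13/(0.0342×36.2) = 0.105 K/W
R_total = 0.105 K/W
Q = ΔT / R_total = 380 / 0.105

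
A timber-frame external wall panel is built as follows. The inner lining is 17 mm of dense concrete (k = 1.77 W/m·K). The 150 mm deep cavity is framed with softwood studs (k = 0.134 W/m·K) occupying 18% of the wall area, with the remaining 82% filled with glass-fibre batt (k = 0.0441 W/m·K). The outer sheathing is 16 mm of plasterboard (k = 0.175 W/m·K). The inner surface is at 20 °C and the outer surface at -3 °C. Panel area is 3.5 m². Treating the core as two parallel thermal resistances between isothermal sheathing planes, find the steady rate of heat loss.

Q ≈ 31.1 W

Sheathing layers in series; stud and cavity paths in parallel between them.
R_inner = 0.017/(1.77×3.5) = 0.002744 K/W
R_stud  = 0.15/(0.134×0.18×3.5) = 1.777 K/W
R_cav   = 0.15/(0.0441×0.82×3.5) = 1.185 K/W
1/R_core = 1/R_stud + 1/R_cav → R_core = 0.7109 K/W
R_outer = 0.016/(0.175×3.5) = 0.02612 K/W
R_total = 0.7398 K/W
Q = ΔT/R_total = 23/0.7398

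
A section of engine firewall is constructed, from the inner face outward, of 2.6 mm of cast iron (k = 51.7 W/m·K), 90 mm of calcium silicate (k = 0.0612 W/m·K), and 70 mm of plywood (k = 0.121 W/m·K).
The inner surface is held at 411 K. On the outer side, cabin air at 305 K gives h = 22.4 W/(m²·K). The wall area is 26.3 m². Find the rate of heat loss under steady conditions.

Series thermal resistances:
R_cast iron = L/(kA) = 0.0026/(51.7×26.3) = 1.912×10^-6 K/W
R_calcium silicate = L/(kA) = 0.09/(0.0612×26.3) = 0.05592 K/W
R_plywood = L/(kA) = 0.07/(0.121×26.3) = 0.022 K/W
R_outer film = 1/(h_o·A) = 1/(22.4×26.3) = 0.001697 K/W
R_total = 0.07961 K/W
Q = ΔT / R_total = 106 / 0.07961

Q ≈ 1330 W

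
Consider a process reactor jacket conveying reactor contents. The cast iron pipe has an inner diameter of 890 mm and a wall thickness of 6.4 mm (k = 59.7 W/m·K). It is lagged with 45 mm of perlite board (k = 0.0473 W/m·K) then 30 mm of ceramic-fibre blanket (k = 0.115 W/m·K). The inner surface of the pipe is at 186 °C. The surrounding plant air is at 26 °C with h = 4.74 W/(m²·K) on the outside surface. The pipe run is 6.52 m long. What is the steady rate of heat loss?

Radial resistances (cylindrical: R_cond = ln(r_o/r_i)/(2πkL), R_conv = 1/(h·2πrL)):
R_cast iron pipe wall = ln(451.4/445)/(2π×59.7×6.52) = 5.839×10^-6 K/W
R_perlite board = ln(496.4/451.4)/(2π×0.0473×6.52) = 0.04904 K/W
R_ceramic-fibre blanket = ln(526.4/496.4)/(2π×0.115×6.52) = 0.01246 K/W
R_outer film = 1/(h_o·2πr_oL) = 1/(4.74×2π×0.5264×6.52) = 0.009783 K/W
R_total = 0.07129 K/W
Q = ΔT/R_total = 160/0.07129

Q ≈ 2240 W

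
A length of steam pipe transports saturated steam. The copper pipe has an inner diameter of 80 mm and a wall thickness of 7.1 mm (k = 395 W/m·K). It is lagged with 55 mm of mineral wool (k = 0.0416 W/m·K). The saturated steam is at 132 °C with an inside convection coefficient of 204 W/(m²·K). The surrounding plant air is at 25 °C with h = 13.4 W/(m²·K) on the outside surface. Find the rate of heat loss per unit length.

q′ ≈ 34.6 W/m

Per-layer cylindrical resistances, series-summed:
R_inner film = 1/(h_i·2πr₁L) = 1/(204×2π×0.04×1) = 0.0195 K/W
R_copper pipe wall = ln(47.1/40)/(2π×395×1) = 6.584×10^-5 K/W
R_mineral wool = ln(102.1/47.1)/(2π×0.0416×1) = 2.96 K/W
R_outer film = 1/(h_o·2πr_oL) = 1/(13.4×2π×0.1021×1) = 0.1163 K/W
R_total = 3.096 K/W
Q = ΔT/R_total = 107/3.096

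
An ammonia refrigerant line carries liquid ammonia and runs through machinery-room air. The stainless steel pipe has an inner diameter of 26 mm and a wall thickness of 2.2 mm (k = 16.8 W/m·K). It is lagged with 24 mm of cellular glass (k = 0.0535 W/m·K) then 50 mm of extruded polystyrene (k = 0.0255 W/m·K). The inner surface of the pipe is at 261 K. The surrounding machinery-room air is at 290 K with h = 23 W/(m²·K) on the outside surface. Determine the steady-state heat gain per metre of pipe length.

Radial resistances (cylindrical: R_cond = ln(r_o/r_i)/(2πkL), R_conv = 1/(h·2πrL)):
R_stainless steel pipe wall = ln(15.2/13)/(2π×16.8×1) = 0.001481 K/W
R_cellular glass = ln(39.2/15.2)/(2π×0.0535×1) = 2.818 K/W
R_extruded polystyrene = ln(89.2/39.2)/(2π×0.0255×1) = 5.132 K/W
R_outer film = 1/(h_o·2πr_oL) = 1/(23×2π×0.0892×1) = 0.07758 K/W
R_total = 8.029 K/W
Q = ΔT/R_total = 29/8.029

q′ ≈ 3.61 W/m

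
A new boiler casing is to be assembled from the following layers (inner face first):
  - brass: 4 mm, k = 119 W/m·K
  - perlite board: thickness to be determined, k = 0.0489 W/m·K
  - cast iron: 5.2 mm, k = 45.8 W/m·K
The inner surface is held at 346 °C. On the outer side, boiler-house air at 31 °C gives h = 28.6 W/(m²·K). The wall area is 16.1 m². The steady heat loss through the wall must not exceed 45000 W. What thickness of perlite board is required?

Using the resistance-network approach (series):
R_brass = L/(kA) = 0.004/(119×16.1) = 2.088×10^-6 K/W
R_cast iron = L/(kA) = 0.0052/(45.8×16.1) = 7.052×10^-6 K/W
R_outer film = 1/(h_o·A) = 1/(28.6×16.1) = 0.002172 K/W
Sum of the known resistances R_other = 0.002181 K/W
Required total resistance R_tot = ΔT/Q_allow = 315/45000 = 0.007 K/W
R_perlite board = R_tot − R_other = 0.004819 K/W
L = R·k·A = 0.004819×0.0489×16.1

L ≈ 3.79 mm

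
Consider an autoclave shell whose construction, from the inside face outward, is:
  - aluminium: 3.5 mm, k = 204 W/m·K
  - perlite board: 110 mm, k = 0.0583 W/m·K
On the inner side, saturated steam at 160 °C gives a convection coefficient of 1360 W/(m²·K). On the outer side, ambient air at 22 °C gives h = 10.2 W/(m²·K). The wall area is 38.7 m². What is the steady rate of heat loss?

Q ≈ 2690 W

Series thermal resistances:
R_inner film = 1/(h_i·A) = 1/(1360×38.7) = 1.9×10^-5 K/W
R_aluminium = L/(kA) = 0.0035/(204×38.7) = 4.433×10^-7 K/W
R_perlite board = L/(kA) = 0.11/(0.0583×38.7) = 0.04875 K/W
R_outer film = 1/(h_o·A) = 1/(10.2×38.7) = 0.002533 K/W
R_total = 0.05131 K/W
Q = ΔT / R_total = 138 / 0.05131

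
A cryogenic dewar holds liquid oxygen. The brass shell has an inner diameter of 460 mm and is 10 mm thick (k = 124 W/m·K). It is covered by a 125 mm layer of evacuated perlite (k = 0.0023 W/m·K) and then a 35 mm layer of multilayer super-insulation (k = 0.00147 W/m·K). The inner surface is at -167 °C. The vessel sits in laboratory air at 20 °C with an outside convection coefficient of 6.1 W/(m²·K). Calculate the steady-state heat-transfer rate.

Radial (spherical) resistances in series:
R_brass shell = (1/0.23 − 1/0.24)/(4π×124) = 1.163×10^-4 K/W
R_evacuated perlite = (1/0.24 − 1/0.365)/(4π×0.0023) = 49.37 K/W
R_multilayer super-insulation = (1/0.365 − 1/0.4)/(4π×0.00147) = 12.98 K/W
R_outer film = 1/(h·4πr_o²) = 1/(6.1×4π×0.4²) = 0.08153 K/W
R_total = 62.43 K/W
Q = ΔT/R_total = 187/62.43

Q ≈ 3 W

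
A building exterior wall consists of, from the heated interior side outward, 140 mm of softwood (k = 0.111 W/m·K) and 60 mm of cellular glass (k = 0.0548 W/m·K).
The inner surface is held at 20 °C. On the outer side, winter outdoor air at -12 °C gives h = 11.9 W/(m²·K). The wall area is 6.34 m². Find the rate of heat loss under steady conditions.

Q ≈ 83.1 W

Series thermal resistances:
R_softwood = L/(kA) = 0.14/(0.111×6.34) = 0.1989 K/W
R_cellular glass = L/(kA) = 0.06/(0.0548×6.34) = 0.1727 K/W
R_outer film = 1/(h_o·A) = 1/(11.9×6.34) = 0.01325 K/W
R_total = 0.3849 K/W
Q = ΔT / R_total = 32 / 0.3849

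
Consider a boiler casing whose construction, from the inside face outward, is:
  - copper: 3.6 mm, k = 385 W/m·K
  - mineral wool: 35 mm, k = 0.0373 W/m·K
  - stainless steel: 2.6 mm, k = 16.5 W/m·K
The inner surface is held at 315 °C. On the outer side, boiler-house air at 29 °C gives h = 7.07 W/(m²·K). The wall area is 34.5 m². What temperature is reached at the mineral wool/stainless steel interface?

Thermal resistances in series:
R_copper = L/(kA) = 0.0036/(385×34.5) = 2.71×10^-7 K/W
R_mineral wool = L/(kA) = 0.035/(0.0373×34.5) = 0.0272 K/W
R_stainless steel = L/(kA) = 0.0026/(16.5×34.5) = 4.567×10^-6 K/W
R_outer film = 1/(h_o·A) = 1/(7.07×34.5) = 0.0041 K/W
R_total = 0.0313 K/W;  Q = ΔT/R_total = 286/0.0313 = 9137 W
T_interface = T_inner − Q·ΣR(inner→interface) = 315 − 9140×0.0272

T ≈ 66.5 °C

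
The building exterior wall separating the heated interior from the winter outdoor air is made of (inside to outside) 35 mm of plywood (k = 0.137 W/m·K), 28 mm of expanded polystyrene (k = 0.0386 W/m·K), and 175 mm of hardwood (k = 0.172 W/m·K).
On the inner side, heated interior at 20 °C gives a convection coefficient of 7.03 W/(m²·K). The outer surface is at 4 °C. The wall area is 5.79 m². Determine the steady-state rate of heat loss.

Treating each layer as a thermal resistance in series:
R_inner film = 1/(h_i·A) = 1/(7.03×5.79) = 0.02457 K/W
R_plywood = L/(kA) = 0.035/(0.137×5.79) = 0.04412 K/W
R_expanded polystyrene = L/(kA) = 0.028/(0.0386×5.79) = 0.1253 K/W
R_hardwood = L/(kA) = 0.175/(0.172×5.79) = 0.1757 K/W
R_total = 0.3697 K/W
Q = ΔT / R_total = 16 / 0.3697

Q ≈ 43.3 W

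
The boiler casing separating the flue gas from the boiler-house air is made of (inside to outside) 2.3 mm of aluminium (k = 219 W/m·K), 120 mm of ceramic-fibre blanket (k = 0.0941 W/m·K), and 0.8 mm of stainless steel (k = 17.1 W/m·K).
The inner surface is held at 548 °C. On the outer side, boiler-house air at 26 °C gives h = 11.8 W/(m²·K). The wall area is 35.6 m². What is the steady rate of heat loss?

Q ≈ 13700 W

Series thermal resistances:
R_aluminium = L/(kA) = 0.0023/(219×35.6) = 2.95×10^-7 K/W
R_ceramic-fibre blanket = L/(kA) = 0.12/(0.0941×35.6) = 0.03582 K/W
R_stainless steel = L/(kA) = 0.0008/(17.1×35.6) = 1.314×10^-6 K/W
R_outer film = 1/(h_o·A) = 1/(11.8×35.6) = 0.00238 K/W
R_total = 0.0382 K/W
Q = ΔT / R_total = 522 / 0.0382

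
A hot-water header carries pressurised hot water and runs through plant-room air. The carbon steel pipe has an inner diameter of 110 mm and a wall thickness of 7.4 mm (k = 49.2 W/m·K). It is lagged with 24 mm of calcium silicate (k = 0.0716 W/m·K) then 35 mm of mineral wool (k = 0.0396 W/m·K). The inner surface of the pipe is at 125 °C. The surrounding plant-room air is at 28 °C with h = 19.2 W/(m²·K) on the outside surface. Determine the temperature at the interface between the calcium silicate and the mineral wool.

Cylindrical conduction, so R = ln(r₂/r₁)/(2πkL) per layer, in series:
R_carbon steel pipe wall = ln(62.4/55)/(2π×49.2×1) = 4.083×10^-4 K/W
R_calcium silicate = ln(86.4/62.4)/(2π×0.0716×1) = 0.7234 K/W
R_mineral wool = ln(121.4/86.4)/(2π×0.0396×1) = 1.367 K/W
R_outer film = 1/(h_o·2πr_oL) = 1/(19.2×2π×0.1214×1) = 0.06828 K/W
R_total = 2.159 K/W
Q = ΔT/R_total = 97/2.159
Q = 44.9 W/m
T_interface = T_inner − Q·ΣR(inner→interface) = 125 − 44.9×0.7238

T ≈ 92.5 °C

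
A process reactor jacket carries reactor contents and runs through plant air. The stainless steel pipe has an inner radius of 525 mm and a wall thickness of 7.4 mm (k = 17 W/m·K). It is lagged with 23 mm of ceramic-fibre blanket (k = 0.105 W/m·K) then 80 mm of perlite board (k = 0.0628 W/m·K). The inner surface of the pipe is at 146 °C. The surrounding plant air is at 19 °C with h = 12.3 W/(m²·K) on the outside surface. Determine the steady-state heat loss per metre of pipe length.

q′ ≈ 298 W/m

Radial resistances (cylindrical: R_cond = ln(r_o/r_i)/(2πkL), R_conv = 1/(h·2πrL)):
R_stainless steel pipe wall = ln(532.4/525)/(2π×17×1) = 1.31×10^-4 K/W
R_ceramic-fibre blanket = ln(555.4/532.4)/(2π×0.105×1) = 0.06411 K/W
R_perlite board = ln(635.4/555.4)/(2π×0.0628×1) = 0.341 K/W
R_outer film = 1/(h_o·2πr_oL) = 1/(12.3×2π×0.6354×1) = 0.02036 K/W
R_total = 0.4256 K/W
Q = ΔT/R_total = 127/0.4256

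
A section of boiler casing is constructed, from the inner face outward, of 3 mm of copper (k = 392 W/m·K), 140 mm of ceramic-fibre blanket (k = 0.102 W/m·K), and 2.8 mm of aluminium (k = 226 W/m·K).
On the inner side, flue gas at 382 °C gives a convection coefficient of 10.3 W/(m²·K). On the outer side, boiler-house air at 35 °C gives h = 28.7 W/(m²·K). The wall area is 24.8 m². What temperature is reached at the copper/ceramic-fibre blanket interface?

T ≈ 360 °C

Model the wall as resistances in series:
R_inner film = 1/(h_i·A) = 1/(10.3×24.8) = 0.003915 K/W
R_copper = L/(kA) = 0.003/(392×24.8) = 3.086×10^-7 K/W
R_ceramic-fibre blanket = L/(kA) = 0.14/(0.102×24.8) = 0.05534 K/W
R_aluminium = L/(kA) = 0.0028/(226×24.8) = 4.996×10^-7 K/W
R_outer film = 1/(h_o·A) = 1/(28.7×24.8) = 0.001405 K/W
R_total = 0.06067 K/W;  Q = ΔT/R_total = 347/0.06067 = 5720 W
T_interface = T_inner − Q·ΣR(inner→interface) = 382 − 5720×0.003915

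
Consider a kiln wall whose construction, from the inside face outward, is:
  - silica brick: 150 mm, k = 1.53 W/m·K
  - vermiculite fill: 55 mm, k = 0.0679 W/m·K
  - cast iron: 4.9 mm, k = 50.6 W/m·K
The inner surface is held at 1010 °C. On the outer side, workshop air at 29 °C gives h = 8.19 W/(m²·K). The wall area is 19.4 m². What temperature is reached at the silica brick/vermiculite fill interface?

Treating each layer as a thermal resistance in series:
R_silica brick = L/(kA) = 0.15/(1.53×19.4) = 0.005054 K/W
R_vermiculite fill = L/(kA) = 0.055/(0.0679×19.4) = 0.04175 K/W
R_cast iron = L/(kA) = 0.0049/(50.6×19.4) = 4.992×10^-6 K/W
R_outer film = 1/(h_o·A) = 1/(8.19×19.4) = 0.006294 K/W
R_total = 0.05311 K/W;  Q = ΔT/R_total = 981/0.05311 = 18470 W
T_interface = T_inner − Q·ΣR(inner→interface) = 1010 − 18500×0.005054

T ≈ 917 °C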